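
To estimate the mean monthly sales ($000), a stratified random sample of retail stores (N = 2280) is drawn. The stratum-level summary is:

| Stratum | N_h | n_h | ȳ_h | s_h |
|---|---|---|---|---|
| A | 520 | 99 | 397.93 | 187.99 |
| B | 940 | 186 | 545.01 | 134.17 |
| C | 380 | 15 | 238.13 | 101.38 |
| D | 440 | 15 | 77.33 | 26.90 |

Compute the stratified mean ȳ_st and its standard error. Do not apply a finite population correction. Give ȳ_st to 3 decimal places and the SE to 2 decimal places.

ȳ_st ≈ 370.065, SE ≈ 7.47

ȳ_st = Σ W_h ȳ_h = (520·397.93 + 940·545.01 + 380·238.13 + 440·77.33)/2280 = 370.06474
V̂(ȳ_st) = Σ W_h² s_h²/n_h, with W_h = N_h/N and N = 2280:
  stratum A: (520/2280)²·187.99²/99 = 18.5683
  stratum B: (940/2280)²·134.17²/186 = 16.4507
  stratum C: (380/2280)²·101.38²/15 = 19.0332
  stratum D: (440/2280)²·26.90²/15 = 1.79659
V̂(ȳ_st) = 55.8487
SE(ȳ_st) = √55.8487 = 7.4732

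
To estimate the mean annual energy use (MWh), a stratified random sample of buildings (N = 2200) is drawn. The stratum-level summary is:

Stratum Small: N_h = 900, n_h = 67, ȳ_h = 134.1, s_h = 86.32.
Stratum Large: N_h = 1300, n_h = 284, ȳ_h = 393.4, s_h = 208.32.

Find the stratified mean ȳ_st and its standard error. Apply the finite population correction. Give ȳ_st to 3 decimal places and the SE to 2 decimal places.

ȳ_st = Σ W_h ȳ_h = (900·134.1 + 1300·393.4)/2200 = 287.32273
V̂(ȳ_st) = Σ W_h² (1 − n_h/N_h) s_h²/n_h, with W_h = N_h/N and N = 2200:
  stratum Small: (900/2200)²·(1 − 67/900)·86.32²/67 = 17.2262
  stratum Large: (1300/2200)²·(1 − 284/1300)·208.32²/284 = 41.6999
V̂(ȳ_st) = 58.9262
SE(ȳ_st) = √58.9262 = 7.67634

ȳ_st ≈ 287.323, SE ≈ 7.68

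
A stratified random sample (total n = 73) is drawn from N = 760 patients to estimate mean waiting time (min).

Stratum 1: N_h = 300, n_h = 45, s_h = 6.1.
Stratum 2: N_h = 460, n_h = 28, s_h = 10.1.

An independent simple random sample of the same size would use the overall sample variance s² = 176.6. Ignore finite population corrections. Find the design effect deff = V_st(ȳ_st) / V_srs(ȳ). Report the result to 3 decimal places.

V̂(ȳ_st) = Σ W_h² s_h²/n_h, with W_h = N_h/N and N = 760:
  stratum 1: (300/760)²·6.1²/45 = 0.128843
  stratum 2: (460/760)²·10.1²/28 = 1.33467
V_st = 1.46351
V_srs = s²/n = 176.6/73 = 2.41918
deff = V_st / V_srs = 1.46351/2.41918 = 0.6050

deff ≈ 0.605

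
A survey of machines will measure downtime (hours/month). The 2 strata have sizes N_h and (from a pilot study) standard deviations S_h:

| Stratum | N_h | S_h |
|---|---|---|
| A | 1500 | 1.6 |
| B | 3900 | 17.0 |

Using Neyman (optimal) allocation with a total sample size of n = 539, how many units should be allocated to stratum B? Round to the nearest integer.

Neyman allocation: n_h = n · N_h S_h / Σ N_i S_i, with n = 539.
  stratum A: N_h·S_h = 1500·1.6 = 2400.00
  stratum B: N_h·S_h = 3900·17.0 = 66300.00
Σ N_h S_h = 68700.00
n for stratum B = 539·66300.00/68700.00 = 520.170 → 520

520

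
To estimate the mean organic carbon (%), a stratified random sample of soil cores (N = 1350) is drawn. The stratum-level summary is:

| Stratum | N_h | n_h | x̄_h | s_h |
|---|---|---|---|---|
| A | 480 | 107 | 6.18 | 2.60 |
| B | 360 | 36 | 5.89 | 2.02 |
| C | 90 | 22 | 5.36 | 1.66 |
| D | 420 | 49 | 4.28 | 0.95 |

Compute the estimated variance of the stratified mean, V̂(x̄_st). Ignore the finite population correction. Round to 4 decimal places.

V̂(x̄_st) = Σ W_h² s_h²/n_h, with W_h = N_h/N and N = 1350:
  stratum A: (480/1350)²·2.60²/107 = 0.00798689
  stratum B: (360/1350)²·2.02²/36 = 0.00806005
  stratum C: (90/1350)²·1.66²/22 = 0.000556687
  stratum D: (420/1350)²·0.95²/49 = 0.00178272
V̂(x̄_st) = 0.0183863

V̂(x̄_st) ≈ 0.0184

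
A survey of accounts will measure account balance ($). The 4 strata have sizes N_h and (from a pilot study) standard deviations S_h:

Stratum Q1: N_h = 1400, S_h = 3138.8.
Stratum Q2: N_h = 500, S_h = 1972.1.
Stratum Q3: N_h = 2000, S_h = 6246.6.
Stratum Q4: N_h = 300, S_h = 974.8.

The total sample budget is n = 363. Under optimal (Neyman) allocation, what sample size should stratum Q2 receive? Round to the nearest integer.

20

Neyman allocation: n_h = n · N_h S_h / Σ N_i S_i, with n = 363.
  stratum Q1: N_h·S_h = 1400·3138.8 = 4394320.00
  stratum Q2: N_h·S_h = 500·1972.1 = 986050.00
  stratum Q3: N_h·S_h = 2000·6246.6 = 12493200.00
  stratum Q4: N_h·S_h = 300·974.8 = 292440.00
Σ N_h S_h = 18166010.00
n for stratum Q2 = 363·986050.00/18166010.00 = 19.704 → 20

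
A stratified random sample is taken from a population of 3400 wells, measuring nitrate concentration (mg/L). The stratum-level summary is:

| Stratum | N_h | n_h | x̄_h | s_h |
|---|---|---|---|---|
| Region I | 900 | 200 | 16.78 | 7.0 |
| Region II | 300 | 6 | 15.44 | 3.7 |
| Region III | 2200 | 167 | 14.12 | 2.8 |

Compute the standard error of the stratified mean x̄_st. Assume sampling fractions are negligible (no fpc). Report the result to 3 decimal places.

SE(x̄_st) ≈ 0.234

V̂(x̄_st) = Σ W_h² s_h²/n_h, with W_h = N_h/N and N = 3400:
  stratum Region I: (900/3400)²·7.0²/200 = 0.017167
  stratum Region II: (300/3400)²·3.7²/6 = 0.0177638
  stratum Region III: (2200/3400)²·2.8²/167 = 0.0196556
V̂(x̄_st) = 0.0545864
SE(x̄_st) = √0.0545864 = 0.233637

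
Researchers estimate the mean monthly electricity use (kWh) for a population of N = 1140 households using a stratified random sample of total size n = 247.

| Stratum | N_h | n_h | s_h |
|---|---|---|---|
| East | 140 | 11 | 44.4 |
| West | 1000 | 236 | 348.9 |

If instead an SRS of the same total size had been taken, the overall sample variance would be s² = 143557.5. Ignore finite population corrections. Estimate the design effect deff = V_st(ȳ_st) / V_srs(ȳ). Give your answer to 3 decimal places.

deff ≈ 0.688

V̂(ȳ_st) = Σ W_h² s_h²/n_h, with W_h = N_h/N and N = 1140:
  stratum East: (140/1140)²·44.4²/11 = 2.70284
  stratum West: (1000/1140)²·348.9²/236 = 396.899
V_st = 399.602
V_srs = s²/n = 143557.5/247 = 581.204
deff = V_st / V_srs = 399.602/581.204 = 0.6875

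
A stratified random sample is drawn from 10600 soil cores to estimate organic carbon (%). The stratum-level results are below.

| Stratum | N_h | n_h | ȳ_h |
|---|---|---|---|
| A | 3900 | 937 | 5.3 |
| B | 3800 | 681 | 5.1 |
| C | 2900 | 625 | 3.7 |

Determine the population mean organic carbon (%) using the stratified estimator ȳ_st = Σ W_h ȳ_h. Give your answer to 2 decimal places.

N = Σ N_h = 10600. Stratum weights W_h = N_h/N.
ȳ_st = (3900·5.3 + 3800·5.1 + 2900·3.7) / 10600 = 4.7906

ȳ_st ≈ 4.79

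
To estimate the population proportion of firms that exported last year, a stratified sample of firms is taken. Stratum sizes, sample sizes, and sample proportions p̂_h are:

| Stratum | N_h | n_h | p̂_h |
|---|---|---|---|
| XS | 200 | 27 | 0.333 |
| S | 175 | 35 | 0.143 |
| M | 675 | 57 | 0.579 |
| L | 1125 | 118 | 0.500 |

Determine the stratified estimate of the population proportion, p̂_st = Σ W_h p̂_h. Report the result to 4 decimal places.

p̂_st ≈ 0.4804

N = 2175; stratum weights W_h = N_h/N.
p̂_st = Σ W_h p̂_h = (200·0.333 + 175·0.143 + 675·0.579 + 1125·0.500)/2175 = 0.48044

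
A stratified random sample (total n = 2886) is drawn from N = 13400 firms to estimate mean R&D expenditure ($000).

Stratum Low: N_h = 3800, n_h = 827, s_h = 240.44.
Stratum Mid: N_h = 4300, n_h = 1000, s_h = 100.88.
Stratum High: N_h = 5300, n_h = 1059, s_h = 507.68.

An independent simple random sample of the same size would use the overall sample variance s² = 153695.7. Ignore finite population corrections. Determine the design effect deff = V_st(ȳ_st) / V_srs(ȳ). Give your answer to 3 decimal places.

V̂(ȳ_st) = Σ W_h² s_h²/n_h, with W_h = N_h/N and N = 13400:
  stratum Low: (3800/13400)²·240.44²/827 = 5.62167
  stratum Mid: (4300/13400)²·100.88²/1000 = 1.04794
  stratum High: (5300/13400)²·507.68²/1059 = 38.0738
V_st = 44.7434
V_srs = s²/n = 153695.7/2886 = 53.2556
deff = V_st / V_srs = 44.7434/53.2556 = 0.8402

deff ≈ 0.840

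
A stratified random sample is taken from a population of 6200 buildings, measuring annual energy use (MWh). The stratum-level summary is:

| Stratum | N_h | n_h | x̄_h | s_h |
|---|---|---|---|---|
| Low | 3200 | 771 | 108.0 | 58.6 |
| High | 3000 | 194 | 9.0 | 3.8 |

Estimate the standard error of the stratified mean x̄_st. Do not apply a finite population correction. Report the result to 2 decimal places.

SE(x̄_st) ≈ 1.10

V̂(x̄_st) = Σ W_h² s_h²/n_h, with W_h = N_h/N and N = 6200:
  stratum Low: (3200/6200)²·58.6²/771 = 1.18647
  stratum High: (3000/6200)²·3.8²/194 = 0.0174271
V̂(x̄_st) = 1.2039
SE(x̄_st) = √1.2039 = 1.09722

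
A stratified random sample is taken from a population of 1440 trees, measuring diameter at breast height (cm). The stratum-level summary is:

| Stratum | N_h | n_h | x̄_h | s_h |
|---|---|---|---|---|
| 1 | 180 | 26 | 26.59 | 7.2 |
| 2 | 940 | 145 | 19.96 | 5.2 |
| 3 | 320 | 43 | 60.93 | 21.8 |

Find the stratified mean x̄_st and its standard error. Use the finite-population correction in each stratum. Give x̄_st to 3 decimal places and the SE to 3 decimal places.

x̄_st = Σ W_h x̄_h = (180·26.59 + 940·19.96 + 320·60.93)/1440 = 29.89319
V̂(x̄_st) = Σ W_h² (1 − n_h/N_h) s_h²/n_h, with W_h = N_h/N and N = 1440:
  stratum 1: (180/1440)²·(1 − 26/180)·7.2²/26 = 0.0266538
  stratum 2: (940/1440)²·(1 − 145/940)·5.2²/145 = 0.0672061
  stratum 3: (320/1440)²·(1 − 43/320)·21.8²/43 = 0.472443
V̂(x̄_st) = 0.566303
SE(x̄_st) = √0.566303 = 0.752531

x̄_st ≈ 29.893, SE ≈ 0.753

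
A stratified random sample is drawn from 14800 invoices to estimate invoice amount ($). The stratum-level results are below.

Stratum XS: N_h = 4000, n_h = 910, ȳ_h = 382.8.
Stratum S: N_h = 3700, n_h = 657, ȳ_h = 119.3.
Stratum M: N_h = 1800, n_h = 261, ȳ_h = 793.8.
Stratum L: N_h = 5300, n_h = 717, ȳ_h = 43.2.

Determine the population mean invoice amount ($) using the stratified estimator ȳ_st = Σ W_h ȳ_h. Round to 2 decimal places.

ȳ_st ≈ 245.30

N = Σ N_h = 14800. Stratum weights W_h = N_h/N.
ȳ_st = (4000·382.8 + 3700·119.3 + 1800·793.8 + 5300·43.2) / 14800 = 245.2980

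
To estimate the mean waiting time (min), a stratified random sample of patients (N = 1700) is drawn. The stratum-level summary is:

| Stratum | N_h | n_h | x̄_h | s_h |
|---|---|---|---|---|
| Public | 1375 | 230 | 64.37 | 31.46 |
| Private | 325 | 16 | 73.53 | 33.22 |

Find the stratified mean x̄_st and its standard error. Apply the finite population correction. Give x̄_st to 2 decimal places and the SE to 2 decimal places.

x̄_st = Σ W_h x̄_h = (1375·64.37 + 325·73.53)/1700 = 66.12118
V̂(x̄_st) = Σ W_h² (1 − n_h/N_h) s_h²/n_h, with W_h = N_h/N and N = 1700:
  stratum Public: (1375/1700)²·(1 − 230/1375)·31.46²/230 = 2.34423
  stratum Private: (325/1700)²·(1 − 16/325)·33.22²/16 = 2.39675
V̂(x̄_st) = 4.74098
SE(x̄_st) = √4.74098 = 2.17738

x̄_st ≈ 66.12, SE ≈ 2.18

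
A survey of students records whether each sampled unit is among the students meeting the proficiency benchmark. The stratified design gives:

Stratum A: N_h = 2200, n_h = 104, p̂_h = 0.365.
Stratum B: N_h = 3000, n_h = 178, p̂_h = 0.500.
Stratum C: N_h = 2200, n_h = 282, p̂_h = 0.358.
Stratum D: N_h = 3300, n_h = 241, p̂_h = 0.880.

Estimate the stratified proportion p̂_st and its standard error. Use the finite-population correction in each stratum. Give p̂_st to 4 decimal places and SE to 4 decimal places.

p̂_st ≈ 0.5602, SE ≈ 0.0162

N = 10700; stratum weights W_h = N_h/N.
p̂_st = Σ W_h p̂_h = (2200·0.365 + 3000·0.500 + 2200·0.358 + 3300·0.880)/10700 = 0.56024
V̂(p̂_st) = Σ W_h² (1 − n_h/N_h) p̂_h(1−p̂_h)/(n_h−1):
  stratum A: (2200/10700)²·(1 − 104/2200)·0.365·0.635/103 = 9.06308e-05
  stratum B: (3000/10700)²·(1 − 178/3000)·0.500·0.500/177 = 0.000104443
  stratum C: (2200/10700)²·(1 − 282/2200)·0.358·0.642/281 = 3.0145e-05
  stratum D: (3300/10700)²·(1 − 241/3300)·0.880·0.120/240 = 3.87952e-05
V̂(p̂_st) = 0.000264014; SE = √V̂ = 0.0162485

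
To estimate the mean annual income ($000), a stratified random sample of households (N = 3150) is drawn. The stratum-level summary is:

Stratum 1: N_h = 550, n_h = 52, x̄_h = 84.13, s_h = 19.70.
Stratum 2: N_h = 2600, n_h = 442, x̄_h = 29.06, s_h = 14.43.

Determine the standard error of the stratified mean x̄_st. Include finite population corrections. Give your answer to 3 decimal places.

SE(x̄_st) ≈ 0.687

V̂(x̄_st) = Σ W_h² (1 − n_h/N_h) s_h²/n_h, with W_h = N_h/N and N = 3150:
  stratum 1: (550/3150)²·(1 − 52/550)·19.70²/52 = 0.206016
  stratum 2: (2600/3150)²·(1 − 442/2600)·14.43²/442 = 0.266388
V̂(x̄_st) = 0.472403
SE(x̄_st) = √0.472403 = 0.687316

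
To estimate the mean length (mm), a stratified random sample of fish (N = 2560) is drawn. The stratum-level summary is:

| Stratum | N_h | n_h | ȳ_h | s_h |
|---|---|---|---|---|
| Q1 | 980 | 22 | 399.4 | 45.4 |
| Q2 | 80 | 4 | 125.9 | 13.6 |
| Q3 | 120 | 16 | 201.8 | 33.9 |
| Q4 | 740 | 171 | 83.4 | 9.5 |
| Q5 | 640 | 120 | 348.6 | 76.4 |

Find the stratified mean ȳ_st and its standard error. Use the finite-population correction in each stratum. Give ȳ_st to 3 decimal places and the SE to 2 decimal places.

ȳ_st = Σ W_h ȳ_h = (980·399.4 + 80·125.9 + 120·201.8 + 740·83.4 + 640·348.6)/2560 = 277.54688
V̂(ȳ_st) = Σ W_h² (1 − n_h/N_h) s_h²/n_h, with W_h = N_h/N and N = 2560:
  stratum Q1: (980/2560)²·(1 − 22/980)·45.4²/22 = 13.4215
  stratum Q2: (80/2560)²·(1 − 4/80)·13.6²/4 = 0.0428984
  stratum Q3: (120/2560)²·(1 − 16/120)·33.9²/16 = 0.136777
  stratum Q4: (740/2560)²·(1 − 171/740)·9.5²/171 = 0.033909
  stratum Q5: (640/2560)²·(1 − 120/640)·76.4²/120 = 2.47007
V̂(ȳ_st) = 16.1051
SE(ȳ_st) = √16.1051 = 4.01312

ȳ_st ≈ 277.547, SE ≈ 4.01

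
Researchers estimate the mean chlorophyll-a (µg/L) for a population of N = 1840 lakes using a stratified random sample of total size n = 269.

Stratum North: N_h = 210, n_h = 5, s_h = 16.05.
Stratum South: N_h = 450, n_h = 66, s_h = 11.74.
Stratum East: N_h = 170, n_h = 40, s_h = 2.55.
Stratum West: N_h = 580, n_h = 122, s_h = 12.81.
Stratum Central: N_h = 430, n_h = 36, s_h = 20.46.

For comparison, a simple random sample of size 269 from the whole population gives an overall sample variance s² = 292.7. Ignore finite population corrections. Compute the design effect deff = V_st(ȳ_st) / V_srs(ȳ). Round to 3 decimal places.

V̂(ȳ_st) = Σ W_h² s_h²/n_h, with W_h = N_h/N and N = 1840:
  stratum North: (210/1840)²·16.05²/5 = 0.671093
  stratum South: (450/1840)²·11.74²/66 = 0.124906
  stratum East: (170/1840)²·2.55²/40 = 0.00138766
  stratum West: (580/1840)²·12.81²/122 = 0.133647
  stratum Central: (430/1840)²·20.46²/36 = 0.635053
V_st = 1.56609
V_srs = s²/n = 292.7/269 = 1.0881
deff = V_st / V_srs = 1.56609/1.0881 = 1.4393

deff ≈ 1.439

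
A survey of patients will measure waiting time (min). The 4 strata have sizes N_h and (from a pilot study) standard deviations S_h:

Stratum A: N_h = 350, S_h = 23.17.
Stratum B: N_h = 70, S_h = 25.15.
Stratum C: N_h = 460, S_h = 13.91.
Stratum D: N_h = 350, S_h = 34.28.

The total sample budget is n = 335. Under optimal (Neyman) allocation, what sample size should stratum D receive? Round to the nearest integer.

Neyman allocation: n_h = n · N_h S_h / Σ N_i S_i, with n = 335.
  stratum A: N_h·S_h = 350·23.17 = 8109.50
  stratum B: N_h·S_h = 70·25.15 = 1760.50
  stratum C: N_h·S_h = 460·13.91 = 6398.60
  stratum D: N_h·S_h = 350·34.28 = 11998.00
Σ N_h S_h = 28266.60
n for stratum D = 335·11998.00/28266.60 = 142.194 → 142

142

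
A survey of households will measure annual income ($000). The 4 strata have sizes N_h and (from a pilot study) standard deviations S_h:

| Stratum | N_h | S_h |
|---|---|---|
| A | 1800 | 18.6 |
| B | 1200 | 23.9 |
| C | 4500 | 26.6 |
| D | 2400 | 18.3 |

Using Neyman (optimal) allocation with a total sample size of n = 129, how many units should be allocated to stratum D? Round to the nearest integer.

Neyman allocation: n_h = n · N_h S_h / Σ N_i S_i, with n = 129.
  stratum A: N_h·S_h = 1800·18.6 = 33480.00
  stratum B: N_h·S_h = 1200·23.9 = 28680.00
  stratum C: N_h·S_h = 4500·26.6 = 119700.00
  stratum D: N_h·S_h = 2400·18.3 = 43920.00
Σ N_h S_h = 225780.00
n for stratum D = 129·43920.00/225780.00 = 25.094 → 25

25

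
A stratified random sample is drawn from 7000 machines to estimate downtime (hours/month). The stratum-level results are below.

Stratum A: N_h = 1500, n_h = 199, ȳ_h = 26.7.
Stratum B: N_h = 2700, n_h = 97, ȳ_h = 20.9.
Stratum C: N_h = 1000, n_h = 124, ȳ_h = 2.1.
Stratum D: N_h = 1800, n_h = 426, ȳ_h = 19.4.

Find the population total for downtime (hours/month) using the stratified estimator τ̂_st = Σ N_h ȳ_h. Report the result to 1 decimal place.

τ̂_st = Σ N_h ȳ_h = 1500·26.7 + 2700·20.9 + 1000·2.1 + 1800·19.4 = 133500.0

τ̂_st ≈ 133500.0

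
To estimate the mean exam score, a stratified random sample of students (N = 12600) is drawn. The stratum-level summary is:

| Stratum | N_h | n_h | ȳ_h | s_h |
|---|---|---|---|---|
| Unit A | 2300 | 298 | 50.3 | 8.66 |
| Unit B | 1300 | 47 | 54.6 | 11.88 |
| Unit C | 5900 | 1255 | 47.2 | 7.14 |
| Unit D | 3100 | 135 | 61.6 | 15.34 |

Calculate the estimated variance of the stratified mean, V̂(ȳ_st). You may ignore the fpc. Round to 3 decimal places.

V̂(ȳ_st) = Σ W_h² s_h²/n_h, with W_h = N_h/N and N = 12600:
  stratum Unit A: (2300/12600)²·8.66²/298 = 0.0083856
  stratum Unit B: (1300/12600)²·11.88²/47 = 0.0319654
  stratum Unit C: (5900/12600)²·7.14²/1255 = 0.00890668
  stratum Unit D: (3100/12600)²·15.34²/135 = 0.105511
V̂(ȳ_st) = 0.154769

V̂(ȳ_st) ≈ 0.155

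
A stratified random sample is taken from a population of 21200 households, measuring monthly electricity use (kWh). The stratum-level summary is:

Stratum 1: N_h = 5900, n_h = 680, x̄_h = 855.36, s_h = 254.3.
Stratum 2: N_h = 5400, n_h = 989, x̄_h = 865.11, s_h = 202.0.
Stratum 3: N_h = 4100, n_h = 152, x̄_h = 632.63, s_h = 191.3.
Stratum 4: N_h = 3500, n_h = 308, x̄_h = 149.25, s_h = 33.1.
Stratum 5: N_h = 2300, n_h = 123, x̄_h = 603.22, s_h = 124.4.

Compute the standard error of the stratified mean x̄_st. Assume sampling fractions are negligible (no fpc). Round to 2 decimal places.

V̂(x̄_st) = Σ W_h² s_h²/n_h, with W_h = N_h/N and N = 21200:
  stratum 1: (5900/21200)²·254.3²/680 = 7.36574
  stratum 2: (5400/21200)²·202.0²/989 = 2.67684
  stratum 3: (4100/21200)²·191.3²/152 = 9.00497
  stratum 4: (3500/21200)²·33.1²/308 = 0.0969549
  stratum 5: (2300/21200)²·124.4²/123 = 1.48088
V̂(x̄_st) = 20.6254
SE(x̄_st) = √20.6254 = 4.54152

SE(x̄_st) ≈ 4.54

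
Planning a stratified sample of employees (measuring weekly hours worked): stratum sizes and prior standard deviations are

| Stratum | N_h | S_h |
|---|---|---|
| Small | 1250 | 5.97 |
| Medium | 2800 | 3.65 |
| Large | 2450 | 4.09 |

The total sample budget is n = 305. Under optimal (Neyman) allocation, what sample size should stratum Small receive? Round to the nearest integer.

Neyman allocation: n_h = n · N_h S_h / Σ N_i S_i, with n = 305.
  stratum Small: N_h·S_h = 1250·5.97 = 7462.50
  stratum Medium: N_h·S_h = 2800·3.65 = 10220.00
  stratum Large: N_h·S_h = 2450·4.09 = 10020.50
Σ N_h S_h = 27703.00
n for stratum Small = 305·7462.50/27703.00 = 82.159 → 82

82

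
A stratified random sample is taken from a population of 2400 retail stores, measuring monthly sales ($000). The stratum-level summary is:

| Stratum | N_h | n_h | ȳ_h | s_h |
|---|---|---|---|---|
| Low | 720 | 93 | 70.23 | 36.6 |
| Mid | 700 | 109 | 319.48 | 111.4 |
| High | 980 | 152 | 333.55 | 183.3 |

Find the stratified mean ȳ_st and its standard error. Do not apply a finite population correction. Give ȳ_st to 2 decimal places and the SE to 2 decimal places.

ȳ_st = Σ W_h ȳ_h = (720·70.23 + 700·319.48 + 980·333.55)/2400 = 250.45025
V̂(ȳ_st) = Σ W_h² s_h²/n_h, with W_h = N_h/N and N = 2400:
  stratum Low: (720/2400)²·36.6²/93 = 1.29635
  stratum Mid: (700/2400)²·111.4²/109 = 9.6854
  stratum High: (980/2400)²·183.3²/152 = 36.8562
V̂(ȳ_st) = 47.838
SE(ȳ_st) = √47.838 = 6.9165

ȳ_st ≈ 250.45, SE ≈ 6.92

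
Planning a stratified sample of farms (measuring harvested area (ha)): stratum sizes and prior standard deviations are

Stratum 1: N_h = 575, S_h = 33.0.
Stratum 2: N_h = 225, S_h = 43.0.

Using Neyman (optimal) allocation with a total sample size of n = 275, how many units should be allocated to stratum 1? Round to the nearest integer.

182

Neyman allocation: n_h = n · N_h S_h / Σ N_i S_i, with n = 275.
  stratum 1: N_h·S_h = 575·33.0 = 18975.00
  stratum 2: N_h·S_h = 225·43.0 = 9675.00
Σ N_h S_h = 28650.00
n for stratum 1 = 275·18975.00/28650.00 = 182.134 → 182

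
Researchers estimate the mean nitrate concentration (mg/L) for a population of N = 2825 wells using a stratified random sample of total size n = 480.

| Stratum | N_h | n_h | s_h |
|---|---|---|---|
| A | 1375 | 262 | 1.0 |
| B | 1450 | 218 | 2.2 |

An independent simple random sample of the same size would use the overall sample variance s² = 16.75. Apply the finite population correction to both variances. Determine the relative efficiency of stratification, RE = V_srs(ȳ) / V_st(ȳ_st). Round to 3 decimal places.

RE ≈ 5.080

V̂(ȳ_st) = Σ W_h² (1 − n_h/N_h) s_h²/n_h, with W_h = N_h/N and N = 2825:
  stratum A: (1375/2825)²·(1 − 262/1375)·1.0²/262 = 0.000731913
  stratum B: (1450/2825)²·(1 − 218/1450)·2.2²/218 = 0.00496971
V_st = 0.00570162
V_srs = (1 − 480/2825)·16.75/480 = 0.0289666
Relative efficiency = V_srs / V_st = 0.0289666/0.00570162 = 5.0804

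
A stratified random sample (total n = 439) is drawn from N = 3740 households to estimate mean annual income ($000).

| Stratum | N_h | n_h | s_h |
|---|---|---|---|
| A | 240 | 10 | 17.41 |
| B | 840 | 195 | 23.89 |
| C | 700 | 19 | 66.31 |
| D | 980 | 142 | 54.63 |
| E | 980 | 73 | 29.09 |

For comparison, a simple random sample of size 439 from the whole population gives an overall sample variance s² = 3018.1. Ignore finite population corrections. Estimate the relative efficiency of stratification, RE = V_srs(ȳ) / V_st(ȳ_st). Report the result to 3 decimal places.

RE ≈ 0.647

V̂(ȳ_st) = Σ W_h² s_h²/n_h, with W_h = N_h/N and N = 3740:
  stratum A: (240/3740)²·17.41²/10 = 0.124818
  stratum B: (840/3740)²·23.89²/195 = 0.147643
  stratum C: (700/3740)²·66.31²/19 = 8.10695
  stratum D: (980/3740)²·54.63²/142 = 1.44306
  stratum E: (980/3740)²·29.09²/73 = 0.795928
V_st = 10.6184
V_srs = s²/n = 3018.1/439 = 6.87494
Relative efficiency = V_srs / V_st = 6.87494/10.6184 = 0.6475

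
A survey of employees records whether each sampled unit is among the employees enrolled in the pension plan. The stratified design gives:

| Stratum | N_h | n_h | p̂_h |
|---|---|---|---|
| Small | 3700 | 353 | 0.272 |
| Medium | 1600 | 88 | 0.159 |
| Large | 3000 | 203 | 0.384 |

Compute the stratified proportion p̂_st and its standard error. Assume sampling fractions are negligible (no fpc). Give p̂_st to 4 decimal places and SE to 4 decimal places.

p̂_st ≈ 0.2907, SE ≈ 0.0179

N = 8300; stratum weights W_h = N_h/N.
p̂_st = Σ W_h p̂_h = (3700·0.272 + 1600·0.159 + 3000·0.384)/8300 = 0.29070
V̂(p̂_st) = Σ W_h² p̂_h(1−p̂_h)/(n_h−1):
  stratum Small: (3700/8300)²·0.272·0.728/352 = 0.00011179
  stratum Medium: (1600/8300)²·0.159·0.841/87 = 5.7116e-05
  stratum Large: (3000/8300)²·0.384·0.616/202 = 0.000152984
V̂(p̂_st) = 0.000321891; SE = √V̂ = 0.0179413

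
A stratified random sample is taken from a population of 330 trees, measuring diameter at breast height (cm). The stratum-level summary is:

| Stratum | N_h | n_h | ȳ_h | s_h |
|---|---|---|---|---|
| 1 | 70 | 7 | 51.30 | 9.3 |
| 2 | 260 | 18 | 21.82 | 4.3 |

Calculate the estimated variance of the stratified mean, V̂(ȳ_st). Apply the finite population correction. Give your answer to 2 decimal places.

V̂(ȳ_st) ≈ 1.09

V̂(ȳ_st) = Σ W_h² (1 − n_h/N_h) s_h²/n_h, with W_h = N_h/N and N = 330:
  stratum 1: (70/330)²·(1 − 7/70)·9.3²/7 = 0.500355
  stratum 2: (260/330)²·(1 − 18/260)·4.3²/18 = 0.593506
V̂(ȳ_st) = 1.09386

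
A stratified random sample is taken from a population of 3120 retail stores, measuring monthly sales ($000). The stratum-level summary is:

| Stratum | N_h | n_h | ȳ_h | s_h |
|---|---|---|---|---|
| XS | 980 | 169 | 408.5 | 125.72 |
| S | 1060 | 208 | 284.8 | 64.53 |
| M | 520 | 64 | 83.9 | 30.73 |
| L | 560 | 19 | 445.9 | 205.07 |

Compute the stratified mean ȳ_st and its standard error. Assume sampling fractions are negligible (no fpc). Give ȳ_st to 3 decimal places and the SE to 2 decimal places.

ȳ_st = Σ W_h ȳ_h = (980·408.5 + 1060·284.8 + 520·83.9 + 560·445.9)/3120 = 319.08654
V̂(ȳ_st) = Σ W_h² s_h²/n_h, with W_h = N_h/N and N = 3120:
  stratum XS: (980/3120)²·125.72²/169 = 9.2271
  stratum S: (1060/3120)²·64.53²/208 = 2.3108
  stratum M: (520/3120)²·30.73²/64 = 0.409867
  stratum L: (560/3120)²·205.07²/19 = 71.3046
V̂(ȳ_st) = 83.2524
SE(ȳ_st) = √83.2524 = 9.12427

ȳ_st ≈ 319.087, SE ≈ 9.12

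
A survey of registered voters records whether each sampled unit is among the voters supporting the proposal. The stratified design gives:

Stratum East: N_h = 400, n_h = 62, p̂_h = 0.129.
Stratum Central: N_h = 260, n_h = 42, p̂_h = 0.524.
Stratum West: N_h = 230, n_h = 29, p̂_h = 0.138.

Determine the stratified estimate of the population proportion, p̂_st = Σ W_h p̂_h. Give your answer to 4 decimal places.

p̂_st ≈ 0.2467

N = 890; stratum weights W_h = N_h/N.
p̂_st = Σ W_h p̂_h = (400·0.129 + 260·0.524 + 230·0.138)/890 = 0.24672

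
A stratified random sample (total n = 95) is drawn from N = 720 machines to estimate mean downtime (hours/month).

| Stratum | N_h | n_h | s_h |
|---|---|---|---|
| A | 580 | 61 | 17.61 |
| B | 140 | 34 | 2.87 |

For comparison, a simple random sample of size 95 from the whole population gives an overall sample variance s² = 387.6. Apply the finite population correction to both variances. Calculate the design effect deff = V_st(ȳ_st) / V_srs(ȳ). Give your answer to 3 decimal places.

V̂(ȳ_st) = Σ W_h² (1 − n_h/N_h) s_h²/n_h, with W_h = N_h/N and N = 720:
  stratum A: (580/720)²·(1 − 61/580)·17.61²/61 = 2.95202
  stratum B: (140/720)²·(1 − 34/140)·2.87²/34 = 0.00693512
V_st = 2.95895
V_srs = (1 − 95/720)·387.6/95 = 3.54167
deff = V_st / V_srs = 2.95895/3.54167 = 0.8355

deff ≈ 0.835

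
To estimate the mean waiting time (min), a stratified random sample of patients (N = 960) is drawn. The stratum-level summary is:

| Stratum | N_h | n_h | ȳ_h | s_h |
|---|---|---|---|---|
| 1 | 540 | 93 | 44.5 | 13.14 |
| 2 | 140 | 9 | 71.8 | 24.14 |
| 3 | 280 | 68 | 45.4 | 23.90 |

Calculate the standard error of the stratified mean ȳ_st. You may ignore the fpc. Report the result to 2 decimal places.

V̂(ȳ_st) = Σ W_h² s_h²/n_h, with W_h = N_h/N and N = 960:
  stratum 1: (540/960)²·13.14²/93 = 0.587426
  stratum 2: (140/960)²·24.14²/9 = 1.37704
  stratum 3: (280/960)²·23.90²/68 = 0.714596
V̂(ȳ_st) = 2.67906
SE(ȳ_st) = √2.67906 = 1.63678

SE(ȳ_st) ≈ 1.64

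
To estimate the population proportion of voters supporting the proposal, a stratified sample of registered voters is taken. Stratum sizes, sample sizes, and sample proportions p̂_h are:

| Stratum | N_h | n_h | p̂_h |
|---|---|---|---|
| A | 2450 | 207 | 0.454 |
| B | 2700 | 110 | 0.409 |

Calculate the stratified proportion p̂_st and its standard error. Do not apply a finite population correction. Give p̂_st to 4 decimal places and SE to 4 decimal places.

p̂_st ≈ 0.4304, SE ≈ 0.0297

N = 5150; stratum weights W_h = N_h/N.
p̂_st = Σ W_h p̂_h = (2450·0.454 + 2700·0.409)/5150 = 0.43041
V̂(p̂_st) = Σ W_h² p̂_h(1−p̂_h)/(n_h−1):
  stratum A: (2450/5150)²·0.454·0.546/206 = 0.000272332
  stratum B: (2700/5150)²·0.409·0.591/109 = 0.000609533
V̂(p̂_st) = 0.000881865; SE = √V̂ = 0.0296962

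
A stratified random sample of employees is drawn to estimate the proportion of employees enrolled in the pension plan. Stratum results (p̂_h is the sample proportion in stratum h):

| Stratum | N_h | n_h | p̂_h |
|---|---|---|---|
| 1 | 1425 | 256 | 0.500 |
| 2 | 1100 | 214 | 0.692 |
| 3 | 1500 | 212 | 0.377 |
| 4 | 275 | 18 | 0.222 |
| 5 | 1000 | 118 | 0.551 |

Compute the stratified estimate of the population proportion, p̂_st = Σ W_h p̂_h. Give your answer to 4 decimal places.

N = 5300; stratum weights W_h = N_h/N.
p̂_st = Σ W_h p̂_h = (1425·0.500 + 1100·0.692 + 1500·0.377 + 275·0.222 + 1000·0.551)/5300 = 0.50024

p̂_st ≈ 0.5002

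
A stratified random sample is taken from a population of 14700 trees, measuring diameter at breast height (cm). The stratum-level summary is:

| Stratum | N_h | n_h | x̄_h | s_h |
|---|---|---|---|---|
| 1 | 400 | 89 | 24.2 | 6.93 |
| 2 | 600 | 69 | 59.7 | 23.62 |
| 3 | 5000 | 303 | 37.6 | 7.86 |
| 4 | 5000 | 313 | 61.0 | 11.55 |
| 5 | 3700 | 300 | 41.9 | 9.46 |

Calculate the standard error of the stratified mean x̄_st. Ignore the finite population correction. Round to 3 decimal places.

SE(x̄_st) ≈ 0.325

V̂(x̄_st) = Σ W_h² s_h²/n_h, with W_h = N_h/N and N = 14700:
  stratum 1: (400/14700)²·6.93²/89 = 0.000399541
  stratum 2: (600/14700)²·23.62²/69 = 0.0134703
  stratum 3: (5000/14700)²·7.86²/303 = 0.0235889
  stratum 4: (5000/14700)²·11.55²/313 = 0.0493089
  stratum 5: (3700/14700)²·9.46²/300 = 0.0188986
V̂(x̄_st) = 0.105666
SE(x̄_st) = √0.105666 = 0.325063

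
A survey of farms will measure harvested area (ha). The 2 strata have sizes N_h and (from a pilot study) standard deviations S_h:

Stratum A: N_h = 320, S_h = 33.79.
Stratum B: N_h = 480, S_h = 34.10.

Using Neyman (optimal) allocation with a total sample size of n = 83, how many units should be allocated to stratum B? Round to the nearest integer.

50

Neyman allocation: n_h = n · N_h S_h / Σ N_i S_i, with n = 83.
  stratum A: N_h·S_h = 320·33.79 = 10812.80
  stratum B: N_h·S_h = 480·34.10 = 16368.00
Σ N_h S_h = 27180.80
n for stratum B = 83·16368.00/27180.80 = 49.982 → 50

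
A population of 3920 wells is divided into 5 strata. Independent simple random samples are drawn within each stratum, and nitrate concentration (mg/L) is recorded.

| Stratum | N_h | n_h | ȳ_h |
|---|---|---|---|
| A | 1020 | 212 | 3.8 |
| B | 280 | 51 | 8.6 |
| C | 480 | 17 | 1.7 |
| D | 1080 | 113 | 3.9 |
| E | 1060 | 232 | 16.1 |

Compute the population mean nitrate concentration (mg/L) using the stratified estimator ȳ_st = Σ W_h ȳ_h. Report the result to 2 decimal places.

ȳ_st ≈ 7.24

N = Σ N_h = 3920. Stratum weights W_h = N_h/N.
ȳ_st = (1020·3.8 + 280·8.6 + 480·1.7 + 1080·3.9 + 1060·16.1) / 3920 = 7.2393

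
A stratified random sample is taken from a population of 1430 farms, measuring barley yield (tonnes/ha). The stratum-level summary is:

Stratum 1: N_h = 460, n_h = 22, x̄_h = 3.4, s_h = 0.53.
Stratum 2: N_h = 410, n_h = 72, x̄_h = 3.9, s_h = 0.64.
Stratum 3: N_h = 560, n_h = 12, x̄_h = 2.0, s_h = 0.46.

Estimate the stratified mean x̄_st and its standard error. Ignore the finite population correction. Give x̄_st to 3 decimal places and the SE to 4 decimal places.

x̄_st ≈ 2.995, SE ≈ 0.0670

x̄_st = Σ W_h x̄_h = (460·3.4 + 410·3.9 + 560·2.0)/1430 = 2.99510
V̂(x̄_st) = Σ W_h² s_h²/n_h, with W_h = N_h/N and N = 1430:
  stratum 1: (460/1430)²·0.53²/22 = 0.00132121
  stratum 2: (410/1430)²·0.64²/72 = 0.000467652
  stratum 3: (560/1430)²·0.46²/12 = 0.0027042
V̂(x̄_st) = 0.00449306
SE(x̄_st) = √0.00449306 = 0.0670303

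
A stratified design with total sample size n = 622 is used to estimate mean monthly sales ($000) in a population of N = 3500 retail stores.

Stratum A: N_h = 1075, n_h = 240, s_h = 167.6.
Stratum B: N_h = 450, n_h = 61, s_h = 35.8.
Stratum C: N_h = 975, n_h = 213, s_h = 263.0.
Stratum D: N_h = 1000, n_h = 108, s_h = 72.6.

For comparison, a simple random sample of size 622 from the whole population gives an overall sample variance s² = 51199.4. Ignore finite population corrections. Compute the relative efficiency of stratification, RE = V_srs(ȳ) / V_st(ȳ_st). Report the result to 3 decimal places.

RE ≈ 2.029

V̂(ȳ_st) = Σ W_h² s_h²/n_h, with W_h = N_h/N and N = 3500:
  stratum A: (1075/3500)²·167.6²/240 = 11.0412
  stratum B: (450/3500)²·35.8²/61 = 0.347316
  stratum C: (975/3500)²·263.0²/213 = 25.2003
  stratum D: (1000/3500)²·72.6²/108 = 3.98395
V_st = 40.5728
V_srs = s²/n = 51199.4/622 = 82.3141
Relative efficiency = V_srs / V_st = 82.3141/40.5728 = 2.0288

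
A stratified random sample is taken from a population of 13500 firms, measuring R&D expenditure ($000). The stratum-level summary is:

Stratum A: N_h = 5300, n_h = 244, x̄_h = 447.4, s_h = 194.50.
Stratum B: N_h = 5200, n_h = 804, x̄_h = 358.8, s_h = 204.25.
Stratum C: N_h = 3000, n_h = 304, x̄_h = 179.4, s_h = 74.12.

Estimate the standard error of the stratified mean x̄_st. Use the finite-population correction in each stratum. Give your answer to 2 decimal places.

SE(x̄_st) ≈ 5.49

V̂(x̄_st) = Σ W_h² (1 − n_h/N_h) s_h²/n_h, with W_h = N_h/N and N = 13500:
  stratum A: (5300/13500)²·(1 − 244/5300)·194.50²/244 = 22.7963
  stratum B: (5200/13500)²·(1 − 804/5200)·204.25²/804 = 6.50821
  stratum C: (3000/13500)²·(1 − 304/3000)·74.12²/304 = 0.801993
V̂(x̄_st) = 30.1065
SE(x̄_st) = √30.1065 = 5.48694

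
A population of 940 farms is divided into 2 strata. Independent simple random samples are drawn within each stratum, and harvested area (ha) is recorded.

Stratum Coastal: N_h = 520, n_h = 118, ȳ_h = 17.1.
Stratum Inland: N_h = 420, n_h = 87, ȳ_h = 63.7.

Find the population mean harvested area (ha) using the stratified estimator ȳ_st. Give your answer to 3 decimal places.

ȳ_st ≈ 37.921

N = Σ N_h = 940. Stratum weights W_h = N_h/N.
ȳ_st = (520·17.1 + 420·63.7) / 940 = 37.92128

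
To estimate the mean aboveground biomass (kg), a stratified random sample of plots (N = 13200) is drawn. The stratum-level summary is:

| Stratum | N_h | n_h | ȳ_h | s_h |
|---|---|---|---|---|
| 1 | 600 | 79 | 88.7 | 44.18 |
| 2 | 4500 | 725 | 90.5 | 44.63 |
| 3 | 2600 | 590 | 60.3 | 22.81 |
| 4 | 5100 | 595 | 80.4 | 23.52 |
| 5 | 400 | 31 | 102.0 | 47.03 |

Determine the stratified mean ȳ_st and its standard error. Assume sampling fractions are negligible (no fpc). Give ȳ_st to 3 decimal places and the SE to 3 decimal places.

ȳ_st = Σ W_h ȳ_h = (600·88.7 + 4500·90.5 + 2600·60.3 + 5100·80.4 + 400·102.0)/13200 = 80.91591
V̂(ȳ_st) = Σ W_h² s_h²/n_h, with W_h = N_h/N and N = 13200:
  stratum 1: (600/13200)²·44.18²/79 = 0.051048
  stratum 2: (4500/13200)²·44.63²/725 = 0.319296
  stratum 3: (2600/13200)²·22.81²/590 = 0.0342135
  stratum 4: (5100/13200)²·23.52²/595 = 0.138787
  stratum 5: (400/13200)²·47.03²/31 = 0.065518
V̂(ȳ_st) = 0.608863
SE(ȳ_st) = √0.608863 = 0.780296

ȳ_st ≈ 80.916, SE ≈ 0.780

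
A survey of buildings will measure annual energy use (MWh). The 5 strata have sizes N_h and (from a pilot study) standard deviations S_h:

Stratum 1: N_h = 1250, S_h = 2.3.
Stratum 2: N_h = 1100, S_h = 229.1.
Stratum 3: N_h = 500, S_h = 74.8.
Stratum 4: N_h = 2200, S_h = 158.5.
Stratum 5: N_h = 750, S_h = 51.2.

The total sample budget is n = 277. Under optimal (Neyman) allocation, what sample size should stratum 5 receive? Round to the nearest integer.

Neyman allocation: n_h = n · N_h S_h / Σ N_i S_i, with n = 277.
  stratum 1: N_h·S_h = 1250·2.3 = 2875.00
  stratum 2: N_h·S_h = 1100·229.1 = 252010.00
  stratum 3: N_h·S_h = 500·74.8 = 37400.00
  stratum 4: N_h·S_h = 2200·158.5 = 348700.00
  stratum 5: N_h·S_h = 750·51.2 = 38400.00
Σ N_h S_h = 679385.00
n for stratum 5 = 277·38400.00/679385.00 = 15.657 → 16

16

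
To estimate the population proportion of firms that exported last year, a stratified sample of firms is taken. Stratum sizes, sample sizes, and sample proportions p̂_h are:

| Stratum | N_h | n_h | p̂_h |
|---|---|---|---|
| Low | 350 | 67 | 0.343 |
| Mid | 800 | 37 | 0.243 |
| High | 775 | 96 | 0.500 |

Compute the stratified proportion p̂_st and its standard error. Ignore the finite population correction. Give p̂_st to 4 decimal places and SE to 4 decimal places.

p̂_st ≈ 0.3646, SE ≈ 0.0377

N = 1925; stratum weights W_h = N_h/N.
p̂_st = Σ W_h p̂_h = (350·0.343 + 800·0.243 + 775·0.500)/1925 = 0.36465
V̂(p̂_st) = Σ W_h² p̂_h(1−p̂_h)/(n_h−1):
  stratum Low: (350/1925)²·0.343·0.657/66 = 0.000112873
  stratum Mid: (800/1925)²·0.243·0.757/36 = 0.000882507
  stratum High: (775/1925)²·0.500·0.500/95 = 0.000426539
V̂(p̂_st) = 0.00142192; SE = √V̂ = 0.0377083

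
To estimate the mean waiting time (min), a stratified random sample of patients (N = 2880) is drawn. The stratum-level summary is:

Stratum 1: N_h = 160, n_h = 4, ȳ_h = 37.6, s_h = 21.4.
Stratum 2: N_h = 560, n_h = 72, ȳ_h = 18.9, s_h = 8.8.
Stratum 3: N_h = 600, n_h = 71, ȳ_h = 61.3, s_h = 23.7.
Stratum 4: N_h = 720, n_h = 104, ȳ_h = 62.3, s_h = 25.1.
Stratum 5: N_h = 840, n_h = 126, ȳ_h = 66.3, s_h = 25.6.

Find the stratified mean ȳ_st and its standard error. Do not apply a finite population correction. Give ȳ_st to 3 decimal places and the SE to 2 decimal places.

ȳ_st ≈ 53.447, SE ≈ 1.25

ȳ_st = Σ W_h ȳ_h = (160·37.6 + 560·18.9 + 600·61.3 + 720·62.3 + 840·66.3)/2880 = 53.44722
V̂(ȳ_st) = Σ W_h² s_h²/n_h, with W_h = N_h/N and N = 2880:
  stratum 1: (160/2880)²·21.4²/4 = 0.353364
  stratum 2: (560/2880)²·8.8²/72 = 0.0406653
  stratum 3: (600/2880)²·23.7²/71 = 0.343365
  stratum 4: (720/2880)²·25.1²/104 = 0.378612
  stratum 5: (840/2880)²·25.6²/126 = 0.442469
V̂(ȳ_st) = 1.55848
SE(ȳ_st) = √1.55848 = 1.24839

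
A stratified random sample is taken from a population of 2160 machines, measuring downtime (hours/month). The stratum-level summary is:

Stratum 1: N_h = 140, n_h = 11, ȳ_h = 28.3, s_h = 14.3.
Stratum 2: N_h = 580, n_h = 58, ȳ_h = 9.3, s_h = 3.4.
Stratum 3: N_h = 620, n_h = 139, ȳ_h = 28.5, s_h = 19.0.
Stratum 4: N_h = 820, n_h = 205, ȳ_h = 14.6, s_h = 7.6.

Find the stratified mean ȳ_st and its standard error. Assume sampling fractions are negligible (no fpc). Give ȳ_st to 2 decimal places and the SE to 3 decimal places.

ȳ_st = Σ W_h ȳ_h = (140·28.3 + 580·9.3 + 620·28.5 + 820·14.6)/2160 = 18.05463
V̂(ȳ_st) = Σ W_h² s_h²/n_h, with W_h = N_h/N and N = 2160:
  stratum 1: (140/2160)²·14.3²/11 = 0.0780959
  stratum 2: (580/2160)²·3.4²/58 = 0.0143707
  stratum 3: (620/2160)²·19.0²/139 = 0.213978
  stratum 4: (820/2160)²·7.6²/205 = 0.0406063
V̂(ȳ_st) = 0.34705
SE(ȳ_st) = √0.34705 = 0.58911

ȳ_st ≈ 18.05, SE ≈ 0.589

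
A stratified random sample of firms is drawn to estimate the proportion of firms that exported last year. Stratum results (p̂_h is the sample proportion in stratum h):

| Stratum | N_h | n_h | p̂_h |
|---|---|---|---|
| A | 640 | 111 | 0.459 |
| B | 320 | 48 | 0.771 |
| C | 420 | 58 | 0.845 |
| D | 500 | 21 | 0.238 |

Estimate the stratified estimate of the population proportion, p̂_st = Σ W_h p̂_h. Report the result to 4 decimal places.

N = 1880; stratum weights W_h = N_h/N.
p̂_st = Σ W_h p̂_h = (640·0.459 + 320·0.771 + 420·0.845 + 500·0.238)/1880 = 0.53956

p̂_st ≈ 0.5396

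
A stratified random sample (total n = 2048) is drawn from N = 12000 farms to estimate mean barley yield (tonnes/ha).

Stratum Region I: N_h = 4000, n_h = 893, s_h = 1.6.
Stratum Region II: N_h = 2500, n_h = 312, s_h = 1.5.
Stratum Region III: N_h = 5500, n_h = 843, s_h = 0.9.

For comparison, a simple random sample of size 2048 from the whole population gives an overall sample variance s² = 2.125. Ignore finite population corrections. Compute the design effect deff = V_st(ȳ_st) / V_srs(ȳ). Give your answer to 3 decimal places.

V̂(ȳ_st) = Σ W_h² s_h²/n_h, with W_h = N_h/N and N = 12000:
  stratum Region I: (4000/12000)²·1.6²/893 = 0.000318527
  stratum Region II: (2500/12000)²·1.5²/312 = 0.000313001
  stratum Region III: (5500/12000)²·0.9²/843 = 0.000201846
V_st = 0.000833374
V_srs = s²/n = 2.125/2048 = 0.0010376
deff = V_st / V_srs = 0.000833374/0.0010376 = 0.8032

deff ≈ 0.803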